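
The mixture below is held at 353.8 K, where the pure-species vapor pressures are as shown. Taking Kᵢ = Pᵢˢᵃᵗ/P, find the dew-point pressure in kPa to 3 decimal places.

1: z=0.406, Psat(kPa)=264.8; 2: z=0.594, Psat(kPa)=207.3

At the dew point ψ → 1, so Σzᵢ/Kᵢ = 1 with Kᵢ = Pᵢˢᵃᵗ/P ⇒ 1/P = Σzᵢ/Pᵢˢᵃᵗ.
1/P = 0.406/264.8 + 0.594/207.3 = 0.004399 ⇒ P = 227.343 kPa

Pdew = 227.343 kPa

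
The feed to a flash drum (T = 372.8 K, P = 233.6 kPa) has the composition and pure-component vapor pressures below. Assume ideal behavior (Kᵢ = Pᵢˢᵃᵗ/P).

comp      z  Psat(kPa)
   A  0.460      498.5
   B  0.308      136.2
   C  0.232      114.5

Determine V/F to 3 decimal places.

V/F = 0.527

Raoult's law: Kᵢ = Pᵢˢᵃᵗ/P = Pᵢˢᵃᵗ/233.6.
  K_A = 498.5/233.6 = 2.13399, K_B = 136.2/233.6 = 0.58305, K_C = 114.5/233.6 = 0.49015
Newton iteration, V/F⁰ = 0.5:
  V/F = 0.500: g = 0.0119, g' = -0.435 → V/F = 0.527
Converged at V/F = 0.527.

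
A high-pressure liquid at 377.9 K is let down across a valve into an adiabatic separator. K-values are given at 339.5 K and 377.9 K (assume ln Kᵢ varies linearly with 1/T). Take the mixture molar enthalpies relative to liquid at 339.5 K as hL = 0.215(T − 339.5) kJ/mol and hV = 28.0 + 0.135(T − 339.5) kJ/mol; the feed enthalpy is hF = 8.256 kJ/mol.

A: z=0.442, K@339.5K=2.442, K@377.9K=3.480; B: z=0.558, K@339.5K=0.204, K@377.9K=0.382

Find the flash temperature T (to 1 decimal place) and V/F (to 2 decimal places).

T = 347.5 K, V/F = 0.24

Adiabatic flash: solve Rachford–Rice at each trial T, then check hF = ψ·hV(T) + (1−ψ)·hL(T).
  T = 339.5 K: K = (2.442, 0.204), RR gives ψ = 0.168, H_out = 4.713 kJ/mol
  T = 377.9 K: K = (3.480, 0.382), RR gives ψ = 0.490, H_out = 20.476 kJ/mol
  T = 358.7 K: K = (2.943, 0.284), RR gives ψ = 0.330, H_out = 12.862 kJ/mol
  T = 349.1 K: K = (2.688, 0.242), RR gives ψ = 0.252, H_out = 8.934 kJ/mol
  T = 344.3 K: K = (2.564, 0.222), RR gives ψ = 0.212, H_out = 6.873 kJ/mol
  T = 346.7 K: K = (2.625, 0.232), RR gives ψ = 0.232, H_out = 7.914 kJ/mol
Linear interpolation between T = 346.7 (H_out = 7.914) and T = 349.1 (H_out = 8.934) on hF = 8.256 gives T ≈ 347.5 K, at which ψ = 0.24.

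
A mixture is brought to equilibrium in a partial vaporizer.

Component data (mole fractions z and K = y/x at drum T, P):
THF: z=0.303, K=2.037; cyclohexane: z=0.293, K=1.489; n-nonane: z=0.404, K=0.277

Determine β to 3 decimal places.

β = 0.286

Let β = V/F and solve Σ zᵢ(Kᵢ−1)/(1+β(Kᵢ−1)) = 0.
Check two-phase: ΣzᵢKᵢ = 1.165 > 1 and Σzᵢ/Kᵢ = 1.804 > 1, so g(0) = 0.165 > 0 and g(1) = -0.804 < 0.
Newton iteration, β⁰ = 0.5:
  β = 0.500: g = -0.1354, g' = -0.705 → β = 0.308
  β = 0.308: g = -0.0130, g' = -0.590 → β = 0.286
Converged at β = 0.286.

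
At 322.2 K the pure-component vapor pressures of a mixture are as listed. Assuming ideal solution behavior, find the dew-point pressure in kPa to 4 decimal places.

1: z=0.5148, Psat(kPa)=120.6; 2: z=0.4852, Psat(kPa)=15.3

Pdew = 27.7924 kPa

At the dew point ψ → 1, so Σzᵢ/Kᵢ = 1 with Kᵢ = Pᵢˢᵃᵗ/P ⇒ 1/P = Σzᵢ/Pᵢˢᵃᵗ.
1/P = 0.5148/120.6 + 0.4852/15.3 = 0.0359811 ⇒ P = 27.7924 kPa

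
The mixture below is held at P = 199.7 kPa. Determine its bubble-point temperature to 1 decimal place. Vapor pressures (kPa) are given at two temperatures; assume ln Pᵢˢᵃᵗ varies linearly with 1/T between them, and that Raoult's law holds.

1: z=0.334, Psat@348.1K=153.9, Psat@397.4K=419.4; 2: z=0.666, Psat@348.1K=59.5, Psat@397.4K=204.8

T = 381.6 K

Bubble-point temperature: ΣzᵢPᵢˢᵃᵗ(T) = P. Interpolate ln Pᵢˢᵃᵗ = aᵢ + bᵢ/T.
  T = 348.1 K: ΣzᵢPᵢˢᵃᵗ = 91.03 kPa
  T = 397.4 K: ΣzᵢPᵢˢᵃᵗ = 276.48 kPa
  T = 372.8 K: ΣzᵢPᵢˢᵃᵗ = 164.49 kPa
  T = 385.1 K: ΣzᵢPᵢˢᵃᵗ = 214.95 kPa
  T = 379.0 K: ΣzᵢPᵢˢᵃᵗ = 188.63 kPa
  T = 382.1 K: ΣzᵢPᵢˢᵃᵗ = 201.67 kPa
  T = 380.6 K: ΣzᵢPᵢˢᵃᵗ = 195.28 kPa
Interpolating between 380.6 K and 382.1 K gives T ≈ 381.6 K.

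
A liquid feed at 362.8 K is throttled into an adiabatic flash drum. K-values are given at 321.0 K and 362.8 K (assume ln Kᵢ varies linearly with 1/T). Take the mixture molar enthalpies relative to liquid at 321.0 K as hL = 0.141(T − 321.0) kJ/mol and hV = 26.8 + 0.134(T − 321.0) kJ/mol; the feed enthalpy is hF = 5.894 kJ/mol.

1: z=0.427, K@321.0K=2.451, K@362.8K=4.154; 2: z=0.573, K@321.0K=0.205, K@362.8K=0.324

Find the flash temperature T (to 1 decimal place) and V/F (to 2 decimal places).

Adiabatic flash: solve Rachford–Rice at each trial T, then check hF = ψ·hV(T) + (1−ψ)·hL(T).
  T = 321.0 K: K = (2.451, 0.205), RR gives ψ = 0.142, H_out = 3.811 kJ/mol
  T = 362.8 K: K = (4.154, 0.324), RR gives ψ = 0.450, H_out = 17.822 kJ/mol
  T = 341.9 K: K = (3.243, 0.261), RR gives ψ = 0.323, H_out = 11.545 kJ/mol
  T = 331.4 K: K = (2.830, 0.232), RR gives ψ = 0.243, H_out = 7.961 kJ/mol
  T = 326.2 K: K = (2.637, 0.218), RR gives ψ = 0.196, H_out = 5.984 kJ/mol
  T = 323.6 K: K = (2.543, 0.212), RR gives ψ = 0.170, H_out = 4.926 kJ/mol
  T = 324.9 K: K = (2.589, 0.215), RR gives ψ = 0.183, H_out = 5.462 kJ/mol
Linear interpolation between T = 324.9 (H_out = 5.462) and T = 326.2 (H_out = 5.984) on hF = 5.894 gives T ≈ 326.0 K, at which ψ = 0.19.

T = 326.0 K, V/F = 0.19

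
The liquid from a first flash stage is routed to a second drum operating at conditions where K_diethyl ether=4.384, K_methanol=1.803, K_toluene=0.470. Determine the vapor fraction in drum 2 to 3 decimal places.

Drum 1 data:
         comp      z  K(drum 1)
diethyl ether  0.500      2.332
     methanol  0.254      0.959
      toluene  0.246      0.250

Drum 1:
Rachford–Rice: g(ψ₁) = Σ zᵢ(Kᵢ−1)/(1+ψ₁(Kᵢ−1)) = 0.
Check two-phase: ΣzᵢKᵢ = 1.471 > 1 and Σzᵢ/Kᵢ = 1.463 > 1, so g(0) = 0.471 > 0 and g(1) = -0.463 < 0.
Newton iteration, ψ₁⁰ = 0.5:
  ψ₁ = 0.500: g = 0.0939, g' = -0.674 → ψ₁ = 0.639
  ψ₁ = 0.639: g = -0.0054, g' = -0.770 → ψ₁ = 0.632
Converged at ψ₁ = 0.632.
Drum-1 compositions:
  diethyl ether: x = 0.271, y = 0.633
  methanol: x = 0.261, y = 0.250
  toluene: x = 0.468, y = 0.117
Drum-2 feed = drum-1 liquid: z₂ = (0.2714, 0.2608, 0.4678).
Drum 2:
Iterate (Newton) starting at ψ₂ = 0.5:
  ψ₂ = 0.500: g = 0.1533, g' = -0.758 → ψ₂ = 0.702
  ψ₂ = 0.702: g = 0.0110, g' = -0.675 → ψ₂ = 0.719
Converged at ψ₂ = 0.719.
  diethyl ether: x = 0.079, y = 0.347
  methanol: x = 0.165, y = 0.298
  toluene: x = 0.756, y = 0.355

V/F (drum 2) = 0.719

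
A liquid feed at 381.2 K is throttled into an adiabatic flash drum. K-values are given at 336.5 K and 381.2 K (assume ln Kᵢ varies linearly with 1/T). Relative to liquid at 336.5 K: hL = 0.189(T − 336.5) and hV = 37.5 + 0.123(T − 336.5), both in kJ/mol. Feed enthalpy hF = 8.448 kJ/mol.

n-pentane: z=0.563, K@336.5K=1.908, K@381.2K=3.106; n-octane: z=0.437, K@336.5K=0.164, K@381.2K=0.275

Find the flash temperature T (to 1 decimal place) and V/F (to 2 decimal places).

T = 338.3 K, V/F = 0.22

Adiabatic flash: solve Rachford–Rice at each trial T, then check hF = ψ·hV(T) + (1−ψ)·hL(T).
  T = 336.5 K: K = (1.908, 0.164), RR gives ψ = 0.192, H_out = 7.206 kJ/mol
  T = 381.2 K: K = (3.106, 0.275), RR gives ψ = 0.569, H_out = 28.109 kJ/mol
  T = 358.9 K: K = (2.473, 0.216), RR gives ψ = 0.421, H_out = 19.412 kJ/mol
  T = 347.7 K: K = (2.181, 0.189), RR gives ψ = 0.324, H_out = 14.038 kJ/mol
  T = 342.1 K: K = (2.042, 0.176), RR gives ψ = 0.264, H_out = 10.869 kJ/mol
  T = 339.3 K: K = (1.975, 0.170), RR gives ψ = 0.230, H_out = 9.111 kJ/mol
  T = 337.9 K: K = (1.941, 0.167), RR gives ψ = 0.212, H_out = 8.178 kJ/mol
Linear interpolation between T = 337.9 (H_out = 8.178) and T = 339.3 (H_out = 9.111) on hF = 8.448 gives T ≈ 338.3 K, at which ψ = 0.22.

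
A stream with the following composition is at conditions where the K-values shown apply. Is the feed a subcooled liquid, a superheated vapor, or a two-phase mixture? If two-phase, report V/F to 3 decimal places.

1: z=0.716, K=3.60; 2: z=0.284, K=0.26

ΣzᵢKᵢ = 2.651; Σzᵢ/Kᵢ = 1.291.
Both exceed 1, so a two-phase solution exists.
Rachford–Rice: g(ψ) = Σ zᵢ(Kᵢ−1)/(1+ψ(Kᵢ−1)) = 0.
Binary case is linear: z₁(K₁−1)(1+ψ(K₂−1)) + z₂(K₂−1)(1+ψ(K₁−1)) = 0
⇒ ψ = [z₁(K₁−1)+z₂(K₂−1)] / [−(K₁−1)(K₂−1)] = 1.6514/1.9240 = 0.858

two-phase, V/F = 0.858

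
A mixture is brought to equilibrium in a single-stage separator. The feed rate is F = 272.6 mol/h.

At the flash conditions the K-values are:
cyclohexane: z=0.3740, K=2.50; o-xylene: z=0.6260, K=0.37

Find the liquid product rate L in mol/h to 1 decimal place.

L = 224.5 mol/h

Rachford–Rice: g(V/F) = Σ zᵢ(Kᵢ−1)/(1+V/F(Kᵢ−1)) = 0.
Feasibility: ΣzᵢKᵢ = 1.1666, Σzᵢ/Kᵢ = 1.8415 — both > 1, two phases present.
Newton iteration, V/F⁰ = 0.5:
  V/F = 0.5000: g = -0.25517, g' = -0.8043 → V/F = 0.1827
  V/F = 0.1827: g = -0.00539, g' = -0.8357 → V/F = 0.1763
Converged at V/F = 0.1763.
Then V = V/F·F = 0.1763·272.6 = 48.1 mol/h and L = F − V = 224.5 mol/h.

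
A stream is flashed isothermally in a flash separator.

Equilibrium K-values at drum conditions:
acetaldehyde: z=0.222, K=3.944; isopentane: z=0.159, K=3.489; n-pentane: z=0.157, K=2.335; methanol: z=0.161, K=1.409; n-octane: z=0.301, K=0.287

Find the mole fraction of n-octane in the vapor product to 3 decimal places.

Material balance + equilibrium reduce to Σ zᵢ(Kᵢ−1)/(1+ψ(Kᵢ−1)) = 0.
g(0) = ΣzᵢKᵢ − 1 = 1.110 and g(1) = 1 − Σzᵢ/Kᵢ = -0.332, so a root lies in (0, 1).
Newton iteration, ψ⁰ = 0.39:
  ψ = 0.390: g = 0.4024, g' = -1.105 → ψ = 0.754
  ψ = 0.754: g = 0.0311, g' = -1.106 → ψ = 0.782
Converged at ψ = 0.782.
Compositions from xᵢ = zᵢ/(1+ψ(Kᵢ−1)), yᵢ = Kᵢxᵢ:
  acetaldehyde: x = 0.067, y = 0.265
  isopentane: x = 0.054, y = 0.188
  n-pentane: x = 0.077, y = 0.179
  methanol: x = 0.122, y = 0.172
  n-octane: x = 0.680, y = 0.195

y_n-octane = 0.195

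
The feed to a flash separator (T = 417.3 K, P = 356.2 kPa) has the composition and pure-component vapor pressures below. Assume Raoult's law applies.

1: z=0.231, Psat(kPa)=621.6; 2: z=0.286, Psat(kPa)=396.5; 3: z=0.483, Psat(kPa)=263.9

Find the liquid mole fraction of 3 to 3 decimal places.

Raoult's law: Kᵢ = Pᵢˢᵃᵗ/P = Pᵢˢᵃᵗ/356.2.
  K_1 = 621.6/356.2 = 1.74509, K_2 = 396.5/356.2 = 1.11314, K_3 = 263.9/356.2 = 0.74088
Rachford–Rice: g(β) = Σ zᵢ(Kᵢ−1)/(1+β(Kᵢ−1)) = 0.
g(0) = ΣzᵢKᵢ − 1 = 0.079 and g(1) = 1 − Σzᵢ/Kᵢ = -0.041, so a root lies in (0, 1).
Newton–Raphson from β = 0.5:
  β = 0.500: g = 0.0122, g' = -0.114 → β = 0.607
  β = 0.607: g = 0.0003, g' = -0.110 → β = 0.610
Converged at β = 0.610.
Compositions from xᵢ = zᵢ/(1+β(Kᵢ−1)), yᵢ = Kᵢxᵢ:
  1: x = 0.159, y = 0.277
  2: x = 0.268, y = 0.298
  3: x = 0.574, y = 0.425

x_3 = 0.574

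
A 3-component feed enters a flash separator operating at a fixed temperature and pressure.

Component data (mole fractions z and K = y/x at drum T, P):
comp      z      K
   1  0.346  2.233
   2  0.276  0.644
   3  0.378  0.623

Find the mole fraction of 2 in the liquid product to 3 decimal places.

x_2 = 0.323

Rachford–Rice: g(V/F) = Σ zᵢ(Kᵢ−1)/(1+V/F(Kᵢ−1)) = 0.
Feasibility: ΣzᵢKᵢ = 1.186, Σzᵢ/Kᵢ = 1.190 — both > 1, two phases present.
Newton–Raphson from V/F = 0.62:
  V/F = 0.620: g = -0.0703, g' = -0.318 → V/F = 0.399
  V/F = 0.399: g = 0.0037, g' = -0.358 → V/F = 0.409
Converged at V/F = 0.409.
Compositions from xᵢ = zᵢ/(1+V/F(Kᵢ−1)), yᵢ = Kᵢxᵢ:
  1: x = 0.230, y = 0.513
  2: x = 0.323, y = 0.208
  3: x = 0.447, y = 0.278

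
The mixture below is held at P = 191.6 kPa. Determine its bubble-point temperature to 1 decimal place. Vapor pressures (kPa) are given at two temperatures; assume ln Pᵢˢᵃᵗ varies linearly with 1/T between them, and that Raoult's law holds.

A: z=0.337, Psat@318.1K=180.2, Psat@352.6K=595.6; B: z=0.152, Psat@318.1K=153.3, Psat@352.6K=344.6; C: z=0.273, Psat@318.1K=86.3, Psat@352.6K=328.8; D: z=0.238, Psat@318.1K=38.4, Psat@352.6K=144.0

T = 331.9 K

Bubble-point temperature: ΣzᵢPᵢˢᵃᵗ(T) = P. Interpolate ln Pᵢˢᵃᵗ = aᵢ + bᵢ/T.
  T = 318.1 K: ΣzᵢPᵢˢᵃᵗ = 116.73 kPa
  T = 352.6 K: ΣzᵢPᵢˢᵃᵗ = 377.13 kPa
  T = 335.4 K: ΣzᵢPᵢˢᵃᵗ = 215.79 kPa
  T = 326.8 K: ΣzᵢPᵢˢᵃᵗ = 160.12 kPa
  T = 331.1 K: ΣzᵢPᵢˢᵃᵗ = 186.20 kPa
  T = 333.2 K: ΣzᵢPᵢˢᵃᵗ = 200.19 kPa
Interpolating between 331.1 K and 333.2 K gives T ≈ 331.9 K.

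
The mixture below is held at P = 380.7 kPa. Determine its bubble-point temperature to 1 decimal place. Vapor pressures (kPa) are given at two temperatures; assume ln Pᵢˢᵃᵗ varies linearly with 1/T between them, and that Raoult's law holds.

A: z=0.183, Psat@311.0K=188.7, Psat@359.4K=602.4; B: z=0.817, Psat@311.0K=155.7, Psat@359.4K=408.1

Bubble-point temperature: ΣzᵢPᵢˢᵃᵗ(T) = P. Interpolate ln Pᵢˢᵃᵗ = aᵢ + bᵢ/T.
  T = 311.0 K: ΣzᵢPᵢˢᵃᵗ = 161.74 kPa
  T = 359.4 K: ΣzᵢPᵢˢᵃᵗ = 443.66 kPa
  T = 335.2 K: ΣzᵢPᵢˢᵃᵗ = 277.57 kPa
  T = 347.3 K: ΣzᵢPᵢˢᵃᵗ = 353.73 kPa
  T = 353.4 K: ΣzᵢPᵢˢᵃᵗ = 397.28 kPa
  T = 350.4 K: ΣzᵢPᵢˢᵃᵗ = 375.42 kPa
  T = 351.9 K: ΣzᵢPᵢˢᵃᵗ = 386.24 kPa
Interpolating between 350.4 K and 351.9 K gives T ≈ 351.1 K.

T = 351.1 K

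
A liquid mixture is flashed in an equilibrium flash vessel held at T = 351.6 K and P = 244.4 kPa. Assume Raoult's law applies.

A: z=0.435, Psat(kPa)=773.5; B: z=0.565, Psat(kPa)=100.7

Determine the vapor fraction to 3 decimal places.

ψ = 0.479

Raoult's law: Kᵢ = Pᵢˢᵃᵗ/P = Pᵢˢᵃᵗ/244.4.
  K_A = 773.5/244.4 = 3.16489, K_B = 100.7/244.4 = 0.41203
Let ψ = V/F and solve Σ zᵢ(Kᵢ−1)/(1+ψ(Kᵢ−1)) = 0.
Feasibility: ΣzᵢKᵢ = 1.610, Σzᵢ/Kᵢ = 1.509 — both > 1, two phases present.
Binary case is linear: z₁(K₁−1)(1+ψ(K₂−1)) + z₂(K₂−1)(1+ψ(K₁−1)) = 0
⇒ ψ = [z₁(K₁−1)+z₂(K₂−1)] / [−(K₁−1)(K₂−1)] = 0.6095/1.2729 = 0.479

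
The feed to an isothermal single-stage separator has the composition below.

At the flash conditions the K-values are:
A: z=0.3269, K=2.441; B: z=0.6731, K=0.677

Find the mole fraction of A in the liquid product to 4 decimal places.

Material balance + equilibrium reduce to Σ zᵢ(Kᵢ−1)/(1+ψ(Kᵢ−1)) = 0.
Check two-phase: ΣzᵢKᵢ = 1.2537 > 1 and Σzᵢ/Kᵢ = 1.1282 > 1, so g(0) = 0.2537 > 0 and g(1) = -0.1282 < 0.
Binary case is linear: z₁(K₁−1)(1+ψ(K₂−1)) + z₂(K₂−1)(1+ψ(K₁−1)) = 0
⇒ ψ = [z₁(K₁−1)+z₂(K₂−1)] / [−(K₁−1)(K₂−1)] = 0.25365/0.46544 = 0.5450
Compositions from xᵢ = zᵢ/(1+ψ(Kᵢ−1)), yᵢ = Kᵢxᵢ:
  A: x = 0.1831, y = 0.4470
  B: x = 0.8169, y = 0.5530

x_A = 0.1831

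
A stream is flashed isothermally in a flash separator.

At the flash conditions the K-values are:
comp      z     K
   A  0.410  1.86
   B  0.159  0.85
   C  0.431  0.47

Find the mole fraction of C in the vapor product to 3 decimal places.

y_C = 0.234

Let ψ = V/F and solve Σ zᵢ(Kᵢ−1)/(1+ψ(Kᵢ−1)) = 0.
g(0) = ΣzᵢKᵢ − 1 = 0.100 and g(1) = 1 − Σzᵢ/Kᵢ = -0.325, so a root lies in (0, 1).
Newton iteration, ψ⁰ = 0.62:
  ψ = 0.620: g = -0.1365, g' = -0.402 → ψ = 0.280
  ψ = 0.280: g = -0.0091, g' = -0.368 → ψ = 0.256
Converged at ψ = 0.256.
Compositions from xᵢ = zᵢ/(1+ψ(Kᵢ−1)), yᵢ = Kᵢxᵢ:
  A: x = 0.336, y = 0.625
  B: x = 0.165, y = 0.141
  C: x = 0.499, y = 0.234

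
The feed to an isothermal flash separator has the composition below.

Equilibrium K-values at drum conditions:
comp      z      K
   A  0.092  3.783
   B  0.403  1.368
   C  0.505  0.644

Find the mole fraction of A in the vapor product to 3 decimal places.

y_A = 0.137

Newton iteration, β⁰ = 0.5:
  β = 0.500: g = 0.0136, g' = -0.258 → β = 0.553
  β = 0.553: g = 0.0003, g' = -0.247 → β = 0.554
Converged at β = 0.554.
Compositions from xᵢ = zᵢ/(1+β(Kᵢ−1)), yᵢ = Kᵢxᵢ:
  A: x = 0.036, y = 0.137
  B: x = 0.335, y = 0.458
  C: x = 0.629, y = 0.405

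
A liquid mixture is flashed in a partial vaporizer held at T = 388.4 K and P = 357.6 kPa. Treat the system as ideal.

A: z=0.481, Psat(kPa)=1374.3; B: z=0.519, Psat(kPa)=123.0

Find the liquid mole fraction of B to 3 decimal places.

Raoult's law: Kᵢ = Pᵢˢᵃᵗ/P = Pᵢˢᵃᵗ/357.6.
  K_A = 1374.3/357.6 = 3.84312, K_B = 123.0/357.6 = 0.34396
Material balance + equilibrium reduce to Σ zᵢ(Kᵢ−1)/(1+β(Kᵢ−1)) = 0.
Check two-phase: ΣzᵢKᵢ = 2.027 > 1 and Σzᵢ/Kᵢ = 1.634 > 1, so g(0) = 1.027 > 0 and g(1) = -0.634 < 0.
Iterate (Newton) starting at β = 0.33:
  β = 0.330: g = 0.2710, g' = -1.399 → β = 0.524
  β = 0.524: g = 0.0307, g' = -1.146 → β = 0.551
Converged at β = 0.551.
Compositions from xᵢ = zᵢ/(1+β(Kᵢ−1)), yᵢ = Kᵢxᵢ:
  A: x = 0.187, y = 0.721
  B: x = 0.813, y = 0.279

x_B = 0.813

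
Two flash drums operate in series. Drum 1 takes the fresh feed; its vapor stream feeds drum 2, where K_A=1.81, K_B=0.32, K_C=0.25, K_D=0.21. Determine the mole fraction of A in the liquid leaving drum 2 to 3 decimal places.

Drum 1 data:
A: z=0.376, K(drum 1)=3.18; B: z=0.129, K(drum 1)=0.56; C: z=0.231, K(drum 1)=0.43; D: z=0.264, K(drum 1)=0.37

x_A (drum 2) = 0.480

Drum 1:
Let ψ₁ = V/F and solve Σ zᵢ(Kᵢ−1)/(1+ψ₁(Kᵢ−1)) = 0.
g(0) = ΣzᵢKᵢ − 1 = 0.465 and g(1) = 1 − Σzᵢ/Kᵢ = -0.599, so a root lies in (0, 1).
Iterate (Newton) starting at ψ₁ = 0.65:
  ψ₁ = 0.650: g = -0.2312, g' = -0.845 → ψ₁ = 0.376
  ψ₁ = 0.376: g = -0.0034, g' = -0.877 → ψ₁ = 0.372
Converged at ψ₁ = 0.372.
Drum-1 compositions:
  A: x = 0.208, y = 0.660
  B: x = 0.154, y = 0.086
  C: x = 0.293, y = 0.126
  D: x = 0.345, y = 0.128
Drum-2 feed = drum-1 vapor: z₂ = (0.6599, 0.0864, 0.1261, 0.1276).
Drum 2:
Material balance + equilibrium reduce to Σ zᵢ(Kᵢ−1)/(1+ψ₂(Kᵢ−1)) = 0.
Feasibility: ΣzᵢKᵢ = 1.280, Σzᵢ/Kᵢ = 1.747 — both > 1, two phases present.
Newton iteration, ψ₂⁰ = 0.5:
  ψ₂ = 0.500: g = -0.0266, g' = -0.710 → ψ₂ = 0.463
  ψ₂ = 0.463: g = -0.0006, g' = -0.678 → ψ₂ = 0.462
Converged at ψ₂ = 0.462.
  A: x = 0.480, y = 0.869
  B: x = 0.126, y = 0.040
  C: x = 0.193, y = 0.048
  D: x = 0.201, y = 0.042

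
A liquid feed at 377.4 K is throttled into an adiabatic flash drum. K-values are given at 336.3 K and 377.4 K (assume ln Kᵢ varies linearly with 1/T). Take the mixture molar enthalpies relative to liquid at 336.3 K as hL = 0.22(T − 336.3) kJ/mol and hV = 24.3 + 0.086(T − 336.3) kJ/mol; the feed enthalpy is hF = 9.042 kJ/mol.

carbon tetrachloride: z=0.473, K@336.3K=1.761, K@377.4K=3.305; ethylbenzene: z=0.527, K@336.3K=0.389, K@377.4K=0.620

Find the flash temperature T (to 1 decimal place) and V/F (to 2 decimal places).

T = 344.4 K, V/F = 0.31

Adiabatic flash: solve Rachford–Rice at each trial T, then check hF = ψ·hV(T) + (1−ψ)·hL(T).
  T = 336.3 K: K = (1.761, 0.389), RR gives ψ = 0.082, H_out = 1.984 kJ/mol
  T = 377.4 K: K = (3.305, 0.620), RR gives ψ = 1.000, H_out = 27.835 kJ/mol
  T = 356.9 K: K = (2.458, 0.498), RR gives ψ = 0.581, H_out = 17.045 kJ/mol
  T = 346.6 K: K = (2.091, 0.442), RR gives ψ = 0.364, H_out = 10.616 kJ/mol
  T = 341.5 K: K = (1.923, 0.415), RR gives ψ = 0.238, H_out = 6.759 kJ/mol
  T = 344.1 K: K = (2.008, 0.429), RR gives ψ = 0.305, H_out = 8.804 kJ/mol
  T = 345.4 K: K = (2.051, 0.435), RR gives ψ = 0.336, H_out = 9.763 kJ/mol
Linear interpolation between T = 344.1 (H_out = 8.804) and T = 345.4 (H_out = 9.763) on hF = 9.042 gives T ≈ 344.4 K, at which ψ = 0.31.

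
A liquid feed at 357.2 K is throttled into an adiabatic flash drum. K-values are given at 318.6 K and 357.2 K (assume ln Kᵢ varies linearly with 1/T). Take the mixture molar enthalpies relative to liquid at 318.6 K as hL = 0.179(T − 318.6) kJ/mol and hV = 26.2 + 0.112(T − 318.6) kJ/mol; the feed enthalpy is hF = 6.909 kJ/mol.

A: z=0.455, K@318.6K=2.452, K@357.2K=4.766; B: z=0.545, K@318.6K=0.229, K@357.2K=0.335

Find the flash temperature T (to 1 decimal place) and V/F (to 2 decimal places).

T = 321.1 K, V/F = 0.25

Adiabatic flash: solve Rachford–Rice at each trial T, then check hF = ψ·hV(T) + (1−ψ)·hL(T).
  T = 318.6 K: K = (2.452, 0.229), RR gives ψ = 0.215, H_out = 5.628 kJ/mol
  T = 357.2 K: K = (4.766, 0.335), RR gives ψ = 0.539, H_out = 19.649 kJ/mol
  T = 337.9 K: K = (3.484, 0.280), RR gives ψ = 0.413, H_out = 13.730 kJ/mol
  T = 328.2 K: K = (2.935, 0.254), RR gives ψ = 0.328, H_out = 10.105 kJ/mol
  T = 323.4 K: K = (2.686, 0.241), RR gives ψ = 0.277, H_out = 8.015 kJ/mol
  T = 321.0 K: K = (2.567, 0.235), RR gives ψ = 0.247, H_out = 6.865 kJ/mol
Linear interpolation between T = 321.0 (H_out = 6.865) and T = 323.4 (H_out = 8.015) on hF = 6.909 gives T ≈ 321.1 K, at which ψ = 0.25.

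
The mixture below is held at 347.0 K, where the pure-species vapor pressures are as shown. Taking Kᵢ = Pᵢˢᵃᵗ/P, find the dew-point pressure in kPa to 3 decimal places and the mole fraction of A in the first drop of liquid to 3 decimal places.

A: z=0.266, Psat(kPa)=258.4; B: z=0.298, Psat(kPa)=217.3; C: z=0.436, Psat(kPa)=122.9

Pdew = 168.113 kPa, x_A = 0.173

At the dew point ψ → 1, so Σzᵢ/Kᵢ = 1 with Kᵢ = Pᵢˢᵃᵗ/P ⇒ 1/P = Σzᵢ/Pᵢˢᵃᵗ.
1/P = 0.266/258.4 + 0.298/217.3 + 0.436/122.9 = 0.005948 ⇒ P = 168.113 kPa
xᵢ = zᵢP/Pᵢˢᵃᵗ ⇒ x_A = 0.266·168.113/258.4 = 0.173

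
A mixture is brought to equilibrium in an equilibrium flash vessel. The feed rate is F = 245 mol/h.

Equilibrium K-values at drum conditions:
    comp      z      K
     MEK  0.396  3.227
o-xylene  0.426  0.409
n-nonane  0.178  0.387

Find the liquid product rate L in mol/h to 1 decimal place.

Newton iteration, V/F⁰ = 0.67:
  V/F = 0.670: g = -0.2481, g' = -0.917 → V/F = 0.399
  V/F = 0.399: g = -0.0073, g' = -0.922 → V/F = 0.391
  V/F = 0.391: g = 0.0000, g' = -0.928 → V/F = 0.392
Converged at V/F = 0.392.
Then V = V/F·F = 0.3915·245 = 95.9 mol/h and L = F − V = 149.1 mol/h.

L = 149.1 mol/h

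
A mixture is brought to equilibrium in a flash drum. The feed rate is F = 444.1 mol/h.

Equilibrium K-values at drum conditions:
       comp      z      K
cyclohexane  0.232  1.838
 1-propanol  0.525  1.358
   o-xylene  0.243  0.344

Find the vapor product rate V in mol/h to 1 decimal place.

V = 289.1 mol/h

Rachford–Rice: g(V/F) = Σ zᵢ(Kᵢ−1)/(1+V/F(Kᵢ−1)) = 0.
Check two-phase: ΣzᵢKᵢ = 1.223 > 1 and Σzᵢ/Kᵢ = 1.219 > 1, so g(0) = 0.223 > 0 and g(1) = -0.219 < 0.
Iterate (Newton) starting at V/F = 0.5:
  V/F = 0.500: g = 0.0592, g' = -0.361 → V/F = 0.664
  V/F = 0.664: g = -0.0057, g' = -0.439 → V/F = 0.651
Converged at V/F = 0.651.
Then V = V/F·F = 0.6510·444.1 = 289.1 mol/h and L = F − V = 155.0 mol/h.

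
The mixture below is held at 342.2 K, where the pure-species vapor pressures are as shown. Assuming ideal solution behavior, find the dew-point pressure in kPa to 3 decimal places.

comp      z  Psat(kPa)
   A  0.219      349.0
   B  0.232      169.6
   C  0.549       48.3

Pdew = 74.840 kPa

At the dew point ψ → 1, so Σzᵢ/Kᵢ = 1 with Kᵢ = Pᵢˢᵃᵗ/P ⇒ 1/P = Σzᵢ/Pᵢˢᵃᵗ.
1/P = 0.219/349.0 + 0.232/169.6 + 0.549/48.3 = 0.013362 ⇒ P = 74.840 kPa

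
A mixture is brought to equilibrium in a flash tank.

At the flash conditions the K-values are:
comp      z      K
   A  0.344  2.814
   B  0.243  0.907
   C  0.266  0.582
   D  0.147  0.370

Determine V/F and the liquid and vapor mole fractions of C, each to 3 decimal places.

Newton–Raphson from V/F = 0.5:
  V/F = 0.500: g = 0.0278, g' = -0.512 → V/F = 0.554
  V/F = 0.554: g = 0.0004, g' = -0.500 → V/F = 0.555
Converged at V/F = 0.555.
Compositions from xᵢ = zᵢ/(1+V/F(Kᵢ−1)), yᵢ = Kᵢxᵢ:
  A: x = 0.171, y = 0.482
  B: x = 0.256, y = 0.232
  C: x = 0.346, y = 0.202
  D: x = 0.226, y = 0.084

V/F = 0.555, x_C = 0.346, y_C = 0.202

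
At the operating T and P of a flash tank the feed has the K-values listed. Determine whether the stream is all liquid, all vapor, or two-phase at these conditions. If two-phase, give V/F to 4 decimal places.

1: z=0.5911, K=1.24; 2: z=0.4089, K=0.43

ΣzᵢKᵢ = 0.9088; Σzᵢ/Kᵢ = 1.4276.
Since ΣzᵢKᵢ < 1 the mixture is below its bubble point — single liquid phase.

all liquid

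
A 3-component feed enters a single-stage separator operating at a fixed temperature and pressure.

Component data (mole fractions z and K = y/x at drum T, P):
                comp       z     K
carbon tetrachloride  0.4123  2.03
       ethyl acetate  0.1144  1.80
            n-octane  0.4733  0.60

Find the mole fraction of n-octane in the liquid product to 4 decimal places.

x_n-octane = 0.7092

Material balance + equilibrium reduce to Σ zᵢ(Kᵢ−1)/(1+ψ(Kᵢ−1)) = 0.
g(0) = ΣzᵢKᵢ − 1 = 0.3269 and g(1) = 1 − Σzᵢ/Kᵢ = -0.0555, so a root lies in (0, 1).
Newton iteration, ψ⁰ = 0.5:
  ψ = 0.5000: g = 0.10903, g' = -0.3463 → ψ = 0.8149
  ψ = 0.8149: g = 0.00541, g' = -0.3228 → ψ = 0.8317
  ψ = 0.8317: g = -0.00000, g' = -0.3233 → ψ = 0.8316
Converged at ψ = 0.8316.
Compositions from xᵢ = zᵢ/(1+ψ(Kᵢ−1)), yᵢ = Kᵢxᵢ:
  carbon tetrachloride: x = 0.2221, y = 0.4508
  ethyl acetate: x = 0.0687, y = 0.1237
  n-octane: x = 0.7092, y = 0.4255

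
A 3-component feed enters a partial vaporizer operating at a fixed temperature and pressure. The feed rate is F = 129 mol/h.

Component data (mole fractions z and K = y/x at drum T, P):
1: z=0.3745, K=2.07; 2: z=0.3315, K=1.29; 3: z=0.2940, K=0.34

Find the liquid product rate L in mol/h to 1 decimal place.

Newton–Raphson from β = 0.35:
  β = 0.3500: g = 0.12648, g' = -0.4665 → β = 0.6211
  β = 0.6211: g = -0.00667, g' = -0.5426 → β = 0.6088
Converged at β = 0.6088.
Then V = β·F = 0.6088·129 = 78.5 mol/h and L = F − V = 50.5 mol/h.

L = 50.5 mol/h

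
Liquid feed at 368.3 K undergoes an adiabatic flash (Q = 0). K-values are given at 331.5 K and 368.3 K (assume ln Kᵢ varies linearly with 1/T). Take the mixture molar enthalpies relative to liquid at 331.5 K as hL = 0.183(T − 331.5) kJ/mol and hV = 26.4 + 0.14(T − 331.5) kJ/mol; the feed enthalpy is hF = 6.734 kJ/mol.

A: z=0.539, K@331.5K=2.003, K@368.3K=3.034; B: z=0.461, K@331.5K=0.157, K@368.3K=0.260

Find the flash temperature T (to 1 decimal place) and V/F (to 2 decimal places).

T = 335.5 K, V/F = 0.23

Adiabatic flash: solve Rachford–Rice at each trial T, then check hF = ψ·hV(T) + (1−ψ)·hL(T).
  T = 331.5 K: K = (2.003, 0.157), RR gives ψ = 0.180, H_out = 4.746 kJ/mol
  T = 368.3 K: K = (3.034, 0.260), RR gives ψ = 0.502, H_out = 19.186 kJ/mol
  T = 349.9 K: K = (2.492, 0.205), RR gives ψ = 0.369, H_out = 12.813 kJ/mol
  T = 340.7 K: K = (2.241, 0.180), RR gives ψ = 0.286, H_out = 9.114 kJ/mol
  T = 336.1 K: K = (2.120, 0.168), RR gives ψ = 0.236, H_out = 7.038 kJ/mol
  T = 333.8 K: K = (2.061, 0.163), RR gives ψ = 0.209, H_out = 5.923 kJ/mol
Linear interpolation between T = 333.8 (H_out = 5.923) and T = 336.1 (H_out = 7.038) on hF = 6.734 gives T ≈ 335.5 K, at which ψ = 0.23.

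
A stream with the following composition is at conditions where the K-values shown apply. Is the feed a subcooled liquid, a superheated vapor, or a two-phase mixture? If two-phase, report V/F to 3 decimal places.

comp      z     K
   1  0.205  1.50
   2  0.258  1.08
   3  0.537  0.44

subcooled liquid

ΣzᵢKᵢ = 0.822; Σzᵢ/Kᵢ = 1.596.
Since ΣzᵢKᵢ < 1 the mixture is below its bubble point — single liquid phase.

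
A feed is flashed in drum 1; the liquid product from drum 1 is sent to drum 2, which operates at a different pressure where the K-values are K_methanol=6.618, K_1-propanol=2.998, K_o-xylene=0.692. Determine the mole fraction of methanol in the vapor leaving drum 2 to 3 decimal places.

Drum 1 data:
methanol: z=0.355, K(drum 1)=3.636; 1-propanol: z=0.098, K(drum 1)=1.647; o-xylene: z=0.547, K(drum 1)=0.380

y_methanol (drum 2) = 0.253

Drum 1:
Rachford–Rice: g(ψ₁) = Σ zᵢ(Kᵢ−1)/(1+ψ₁(Kᵢ−1)) = 0.
g(0) = ΣzᵢKᵢ − 1 = 0.660 and g(1) = 1 − Σzᵢ/Kᵢ = -0.597, so a root lies in (0, 1).
Newton iteration, ψ₁⁰ = 0.33:
  ψ₁ = 0.330: g = 0.1263, g' = -1.066 → ψ₁ = 0.449
  ψ₁ = 0.449: g = 0.0082, g' = -0.946 → ψ₁ = 0.457
Converged at ψ₁ = 0.457.
Drum-1 compositions:
  methanol: x = 0.161, y = 0.585
  1-propanol: x = 0.076, y = 0.125
  o-xylene: x = 0.763, y = 0.290
Drum-2 feed = drum-1 liquid: z₂ = (0.1610, 0.0756, 0.7634).
Drum 2:
Newton–Raphson from ψ₂ = 0.5:
  ψ₂ = 0.500: g = 0.0351, g' = -0.527 → ψ₂ = 0.567
  ψ₂ = 0.567: g = 0.0022, g' = -0.463 → ψ₂ = 0.571
Converged at ψ₂ = 0.571.
  methanol: x = 0.038, y = 0.253
  1-propanol: x = 0.035, y = 0.106
  o-xylene: x = 0.926, y = 0.641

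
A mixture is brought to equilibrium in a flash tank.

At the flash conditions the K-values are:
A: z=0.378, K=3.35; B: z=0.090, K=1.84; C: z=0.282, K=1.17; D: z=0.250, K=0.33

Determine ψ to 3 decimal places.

ψ = 0.842

Rachford–Rice: g(ψ) = Σ zᵢ(Kᵢ−1)/(1+ψ(Kᵢ−1)) = 0.
g(0) = ΣzᵢKᵢ − 1 = 0.844 and g(1) = 1 − Σzᵢ/Kᵢ = -0.160, so a root lies in (0, 1).
Newton iteration, ψ⁰ = 0.5:
  ψ = 0.500: g = 0.2540, g' = -0.733 → ψ = 0.846
  ψ = 0.846: g = -0.0035, g' = -0.860 → ψ = 0.842
Converged at ψ = 0.842.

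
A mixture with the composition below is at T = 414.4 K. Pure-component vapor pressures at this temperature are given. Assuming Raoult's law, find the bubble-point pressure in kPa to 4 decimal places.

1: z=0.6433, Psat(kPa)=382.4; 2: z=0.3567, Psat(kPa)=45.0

At the bubble point ψ → 0, so ΣzᵢKᵢ = 1 with Kᵢ = Pᵢˢᵃᵗ/P ⇒ P = ΣzᵢPᵢˢᵃᵗ.
P = 0.6433·382.4 + 0.3567·45.0 = 262.0494 kPa

Pbub = 262.0494 kPa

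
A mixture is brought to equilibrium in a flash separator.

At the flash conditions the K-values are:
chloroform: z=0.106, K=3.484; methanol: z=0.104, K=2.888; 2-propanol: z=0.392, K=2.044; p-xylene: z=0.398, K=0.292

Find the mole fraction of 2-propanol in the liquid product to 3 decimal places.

Material balance + equilibrium reduce to Σ zᵢ(Kᵢ−1)/(1+β(Kᵢ−1)) = 0.
Feasibility: ΣzᵢKᵢ = 1.587, Σzᵢ/Kᵢ = 1.621 — both > 1, two phases present.
Newton–Raphson from β = 0.5:
  β = 0.500: g = 0.0511, g' = -0.891 → β = 0.557
Converged at β = 0.557.
Compositions from xᵢ = zᵢ/(1+β(Kᵢ−1)), yᵢ = Kᵢxᵢ:
  chloroform: x = 0.044, y = 0.155
  methanol: x = 0.051, y = 0.146
  2-propanol: x = 0.248, y = 0.507
  p-xylene: x = 0.657, y = 0.192

x_2-propanol = 0.248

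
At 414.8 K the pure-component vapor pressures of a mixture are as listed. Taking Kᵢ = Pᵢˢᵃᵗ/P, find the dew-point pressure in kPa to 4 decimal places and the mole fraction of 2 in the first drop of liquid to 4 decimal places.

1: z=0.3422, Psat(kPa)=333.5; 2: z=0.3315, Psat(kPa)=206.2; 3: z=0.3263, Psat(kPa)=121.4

Pdew = 187.9149 kPa, x_2 = 0.3021

At the dew point ψ → 1, so Σzᵢ/Kᵢ = 1 with Kᵢ = Pᵢˢᵃᵗ/P ⇒ 1/P = Σzᵢ/Pᵢˢᵃᵗ.
1/P = 0.3422/333.5 + 0.3315/206.2 + 0.3263/121.4 = 0.0053216 ⇒ P = 187.9149 kPa
xᵢ = zᵢP/Pᵢˢᵃᵗ ⇒ x_2 = 0.3315·187.9149/206.2 = 0.3021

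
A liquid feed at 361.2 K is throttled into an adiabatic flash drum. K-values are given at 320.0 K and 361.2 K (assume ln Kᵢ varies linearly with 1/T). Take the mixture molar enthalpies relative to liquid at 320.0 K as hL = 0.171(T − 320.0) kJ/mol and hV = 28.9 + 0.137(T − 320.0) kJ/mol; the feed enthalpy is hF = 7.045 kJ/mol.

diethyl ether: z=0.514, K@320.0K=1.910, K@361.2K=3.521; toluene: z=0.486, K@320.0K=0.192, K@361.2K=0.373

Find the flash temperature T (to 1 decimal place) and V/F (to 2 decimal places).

Adiabatic flash: solve Rachford–Rice at each trial T, then check hF = ψ·hV(T) + (1−ψ)·hL(T).
  T = 320.0 K: K = (1.910, 0.192), RR gives ψ = 0.102, H_out = 2.950 kJ/mol
  T = 361.2 K: K = (3.521, 0.373), RR gives ψ = 0.627, H_out = 24.287 kJ/mol
  T = 340.6 K: K = (2.642, 0.273), RR gives ψ = 0.411, H_out = 15.113 kJ/mol
  T = 330.3 K: K = (2.258, 0.230), RR gives ψ = 0.281, H_out = 9.792 kJ/mol
  T = 325.1 K: K = (2.078, 0.210), RR gives ψ = 0.200, H_out = 6.616 kJ/mol
  T = 327.7 K: K = (2.166, 0.220), RR gives ψ = 0.242, H_out = 8.260 kJ/mol
  T = 326.4 K: K = (2.122, 0.215), RR gives ψ = 0.222, H_out = 7.454 kJ/mol
Linear interpolation between T = 325.1 (H_out = 6.616) and T = 326.4 (H_out = 7.454) on hF = 7.045 gives T ≈ 325.8 K, at which ψ = 0.21.

T = 325.8 K, V/F = 0.21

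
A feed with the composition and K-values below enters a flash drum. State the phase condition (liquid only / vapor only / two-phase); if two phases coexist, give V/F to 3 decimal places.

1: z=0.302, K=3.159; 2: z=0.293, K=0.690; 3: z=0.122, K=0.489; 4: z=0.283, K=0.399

two-phase, V/F = 0.320

ΣzᵢKᵢ = 1.329; Σzᵢ/Kᵢ = 1.479.
Both exceed 1, so a two-phase solution exists.
Rachford–Rice: g(ψ) = Σ zᵢ(Kᵢ−1)/(1+ψ(Kᵢ−1)) = 0.
Newton–Raphson from ψ = 0.5:
  ψ = 0.500: g = -0.1208, g' = -0.631 → ψ = 0.309
  ψ = 0.309: g = 0.0080, g' = -0.740 → ψ = 0.319
  ψ = 0.319: g = 0.0001, g' = -0.730 → ψ = 0.320
Converged at ψ = 0.320.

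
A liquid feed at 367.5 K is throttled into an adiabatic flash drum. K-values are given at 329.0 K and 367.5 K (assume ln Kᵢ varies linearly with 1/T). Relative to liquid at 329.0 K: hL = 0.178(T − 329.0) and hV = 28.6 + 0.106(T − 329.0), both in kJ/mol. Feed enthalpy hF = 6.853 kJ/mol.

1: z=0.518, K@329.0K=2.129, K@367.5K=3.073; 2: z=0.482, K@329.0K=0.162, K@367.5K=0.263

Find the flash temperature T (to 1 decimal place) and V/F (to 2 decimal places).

T = 332.1 K, V/F = 0.22

Adiabatic flash: solve Rachford–Rice at each trial T, then check hF = ψ·hV(T) + (1−ψ)·hL(T).
  T = 329.0 K: K = (2.129, 0.162), RR gives ψ = 0.191, H_out = 5.469 kJ/mol
  T = 367.5 K: K = (3.073, 0.263), RR gives ψ = 0.470, H_out = 19.001 kJ/mol
  T = 348.2 K: K = (2.583, 0.209), RR gives ψ = 0.350, H_out = 12.954 kJ/mol
  T = 338.6 K: K = (2.351, 0.185), RR gives ψ = 0.279, H_out = 9.486 kJ/mol
  T = 333.8 K: K = (2.239, 0.173), RR gives ψ = 0.237, H_out = 7.563 kJ/mol
  T = 331.4 K: K = (2.184, 0.168), RR gives ψ = 0.215, H_out = 6.540 kJ/mol
Linear interpolation between T = 331.4 (H_out = 6.540) and T = 333.8 (H_out = 7.563) on hF = 6.853 gives T ≈ 332.1 K, at which ψ = 0.22.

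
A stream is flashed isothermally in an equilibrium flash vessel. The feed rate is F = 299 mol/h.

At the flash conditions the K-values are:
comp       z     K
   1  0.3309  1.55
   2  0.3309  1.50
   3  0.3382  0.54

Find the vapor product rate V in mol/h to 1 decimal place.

Rachford–Rice: g(V/F) = Σ zᵢ(Kᵢ−1)/(1+V/F(Kᵢ−1)) = 0.
Check two-phase: ΣzᵢKᵢ = 1.1919 > 1 and Σzᵢ/Kᵢ = 1.0604 > 1, so g(0) = 0.1919 > 0 and g(1) = -0.0604 < 0.
Newton–Raphson from V/F = 0.7:
  V/F = 0.7000: g = 0.02450, g' = -0.2533 → V/F = 0.7968
  V/F = 0.7968: g = -0.00072, g' = -0.2690 → V/F = 0.7941
Converged at V/F = 0.7941.
Then V = V/F·F = 0.7941·299 = 237.4 mol/h and L = F − V = 61.6 mol/h.

V = 237.4 mol/h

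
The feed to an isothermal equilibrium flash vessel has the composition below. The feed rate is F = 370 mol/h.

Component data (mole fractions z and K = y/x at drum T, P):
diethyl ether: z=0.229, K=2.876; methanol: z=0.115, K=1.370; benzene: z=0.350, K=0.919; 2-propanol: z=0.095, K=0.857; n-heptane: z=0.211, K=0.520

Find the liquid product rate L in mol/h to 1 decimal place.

L = 81.4 mol/h

Rachford–Rice: g(ψ) = Σ zᵢ(Kᵢ−1)/(1+ψ(Kᵢ−1)) = 0.
Feasibility: ΣzᵢKᵢ = 1.329, Σzᵢ/Kᵢ = 1.061 — both > 1, two phases present.
Newton–Raphson from ψ = 0.5:
  ψ = 0.500: g = 0.0801, g' = -0.315 → ψ = 0.755
  ψ = 0.755: g = 0.0069, g' = -0.272 → ψ = 0.780
Converged at ψ = 0.780.
Then V = ψ·F = 0.7799·370 = 288.6 mol/h and L = F − V = 81.4 mol/h.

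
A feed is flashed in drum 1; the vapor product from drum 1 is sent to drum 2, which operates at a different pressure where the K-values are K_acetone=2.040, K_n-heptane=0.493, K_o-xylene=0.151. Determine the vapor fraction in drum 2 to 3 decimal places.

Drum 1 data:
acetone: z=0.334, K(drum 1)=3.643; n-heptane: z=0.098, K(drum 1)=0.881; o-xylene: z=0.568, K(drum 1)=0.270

Drum 1:
Material balance + equilibrium reduce to Σ zᵢ(Kᵢ−1)/(1+ψ₁(Kᵢ−1)) = 0.
Check two-phase: ΣzᵢKᵢ = 1.456 > 1 and Σzᵢ/Kᵢ = 2.307 > 1, so g(0) = 0.456 > 0 and g(1) = -1.307 < 0.
Iterate (Newton) starting at ψ₁ = 0.48:
  ψ₁ = 0.480: g = -0.2616, g' = -1.172 → ψ₁ = 0.257
  ψ₁ = 0.257: g = 0.0034, g' = -1.288 → ψ₁ = 0.260
Converged at ψ₁ = 0.260.
Drum-1 compositions:
  acetone: x = 0.198, y = 0.722
  n-heptane: x = 0.101, y = 0.089
  o-xylene: x = 0.701, y = 0.189
Drum-2 feed = drum-1 vapor: z₂ = (0.7217, 0.0891, 0.1892).
Drum 2:
Newton iteration, ψ₂⁰ = 0.5:
  ψ₂ = 0.500: g = 0.1542, g' = -0.791 → ψ₂ = 0.695
  ψ₂ = 0.695: g = -0.0259, g' = -1.129 → ψ₂ = 0.672
  ψ₂ = 0.672: g = -0.0008, g' = -1.063 → ψ₂ = 0.671
Converged at ψ₂ = 0.671.
  acetone: x = 0.425, y = 0.867
  n-heptane: x = 0.135, y = 0.067
  o-xylene: x = 0.440, y = 0.066

V/F (drum 2) = 0.671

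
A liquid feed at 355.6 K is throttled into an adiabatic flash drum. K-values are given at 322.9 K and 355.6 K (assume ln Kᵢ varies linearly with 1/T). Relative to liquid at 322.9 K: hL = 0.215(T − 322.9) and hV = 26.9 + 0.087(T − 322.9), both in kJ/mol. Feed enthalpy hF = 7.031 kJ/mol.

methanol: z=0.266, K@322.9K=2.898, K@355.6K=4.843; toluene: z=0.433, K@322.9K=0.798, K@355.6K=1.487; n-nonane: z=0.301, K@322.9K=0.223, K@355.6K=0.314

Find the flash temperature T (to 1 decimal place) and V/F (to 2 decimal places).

T = 325.3 K, V/F = 0.25

Adiabatic flash: solve Rachford–Rice at each trial T, then check hF = ψ·hV(T) + (1−ψ)·hL(T).
  T = 322.9 K: K = (2.898, 0.798, 0.223), RR gives ψ = 0.197, H_out = 5.307 kJ/mol
  T = 355.6 K: K = (4.843, 1.487, 0.314), RR gives ψ = 0.742, H_out = 23.879 kJ/mol
  T = 339.2 K: K = (3.790, 1.105, 0.267), RR gives ψ = 0.506, H_out = 16.055 kJ/mol
  T = 331.0 K: K = (3.322, 0.942, 0.244), RR gives ψ = 0.358, H_out = 10.990 kJ/mol
  T = 326.9 K: K = (3.103, 0.867, 0.233), RR gives ψ = 0.278, H_out = 8.193 kJ/mol
  T = 324.9 K: K = (2.999, 0.832, 0.228), RR gives ψ = 0.238, H_out = 6.770 kJ/mol
Linear interpolation between T = 324.9 (H_out = 6.770) and T = 326.9 (H_out = 8.193) on hF = 7.031 gives T ≈ 325.3 K, at which ψ = 0.25.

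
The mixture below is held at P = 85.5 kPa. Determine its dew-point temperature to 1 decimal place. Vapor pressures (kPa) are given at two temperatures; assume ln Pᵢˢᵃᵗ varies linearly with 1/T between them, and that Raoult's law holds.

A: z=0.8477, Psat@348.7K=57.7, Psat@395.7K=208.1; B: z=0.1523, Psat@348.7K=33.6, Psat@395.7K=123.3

Dew-point temperature: Σzᵢ·P/Pᵢˢᵃᵗ(T) = 1. Interpolate ln Pᵢˢᵃᵗ = aᵢ + bᵢ/T.
  T = 348.7 K: ΣzᵢP/Pᵢˢᵃᵗ = 1.6437
  T = 395.7 K: ΣzᵢP/Pᵢˢᵃᵗ = 0.4539
  T = 372.2 K: ΣzᵢP/Pᵢˢᵃᵗ = 0.8294
  T = 360.4 K: ΣzᵢP/Pᵢˢᵃᵗ = 1.1563
  T = 366.3 K: ΣzᵢP/Pᵢˢᵃᵗ = 0.9767
  T = 363.4 K: ΣzᵢP/Pᵢˢᵃᵗ = 1.0604
Interpolating between 363.4 K and 366.3 K gives T ≈ 365.5 K.

T = 365.5 K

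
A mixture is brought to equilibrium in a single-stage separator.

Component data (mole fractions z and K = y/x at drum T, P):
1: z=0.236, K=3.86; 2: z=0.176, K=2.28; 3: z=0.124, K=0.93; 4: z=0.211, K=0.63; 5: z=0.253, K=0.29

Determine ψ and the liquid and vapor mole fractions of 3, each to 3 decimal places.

ψ = 0.541, x_3 = 0.129, y_3 = 0.120

Rachford–Rice: g(ψ) = Σ zᵢ(Kᵢ−1)/(1+ψ(Kᵢ−1)) = 0.
Feasibility: ΣzᵢKᵢ = 1.634, Σzᵢ/Kᵢ = 1.479 — both > 1, two phases present.
Newton iteration, ψ⁰ = 0.5:
  ψ = 0.500: g = 0.0318, g' = -0.785 → ψ = 0.541
Converged at ψ = 0.541.
Compositions from xᵢ = zᵢ/(1+ψ(Kᵢ−1)), yᵢ = Kᵢxᵢ:
  1: x = 0.093, y = 0.358
  2: x = 0.104, y = 0.237
  3: x = 0.129, y = 0.120
  4: x = 0.264, y = 0.166
  5: x = 0.411, y = 0.119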